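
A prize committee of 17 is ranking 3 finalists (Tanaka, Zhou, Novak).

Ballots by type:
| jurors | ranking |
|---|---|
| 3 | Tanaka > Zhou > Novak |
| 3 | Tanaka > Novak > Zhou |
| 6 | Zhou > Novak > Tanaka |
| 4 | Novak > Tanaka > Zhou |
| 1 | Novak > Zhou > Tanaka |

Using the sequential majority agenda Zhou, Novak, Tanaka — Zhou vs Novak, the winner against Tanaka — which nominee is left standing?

Tanaka

Round 1: Zhou vs Novak — 9–8, Zhou advances.
Round 2: Zhou vs Tanaka — 7–10, Tanaka advances.
The agenda winner is Tanaka.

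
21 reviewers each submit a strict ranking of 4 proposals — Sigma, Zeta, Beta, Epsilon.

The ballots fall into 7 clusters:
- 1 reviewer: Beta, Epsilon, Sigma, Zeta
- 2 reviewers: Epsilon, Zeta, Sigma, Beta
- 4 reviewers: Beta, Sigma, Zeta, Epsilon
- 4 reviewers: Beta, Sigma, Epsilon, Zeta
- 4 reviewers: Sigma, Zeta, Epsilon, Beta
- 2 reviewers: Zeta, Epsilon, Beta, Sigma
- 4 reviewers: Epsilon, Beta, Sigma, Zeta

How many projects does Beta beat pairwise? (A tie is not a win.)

Beta against each rival (21 reviewers):
Beta vs Sigma: Beta is ranked higher on 1+4+4+2+4 = 15 ballots, Sigma on 6. Beta wins 15–6.
Beta–Zeta: Beta 13–8.
Beta vs Epsilon: Epsilon wins 12–9.
Beta beats Sigma, Zeta; loses to Epsilon — 2 pairwise wins.

2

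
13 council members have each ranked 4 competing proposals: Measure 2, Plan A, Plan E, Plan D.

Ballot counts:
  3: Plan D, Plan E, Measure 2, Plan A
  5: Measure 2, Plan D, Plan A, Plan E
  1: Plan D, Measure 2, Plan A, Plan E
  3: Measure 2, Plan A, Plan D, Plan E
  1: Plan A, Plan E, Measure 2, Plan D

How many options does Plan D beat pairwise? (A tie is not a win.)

2

Plan D against each rival (13 council members):
Plan D vs Measure 2: Plan D is ranked higher on 3+1 = 4 ballots, Measure 2 on 9. Measure 2 wins 9–4.
Plan D–Plan A: Plan D 9–4.
Plan D–Plan E: Plan D 12–1.
Plan D beats Plan A, Plan E; loses to Measure 2 — 2 pairwise wins.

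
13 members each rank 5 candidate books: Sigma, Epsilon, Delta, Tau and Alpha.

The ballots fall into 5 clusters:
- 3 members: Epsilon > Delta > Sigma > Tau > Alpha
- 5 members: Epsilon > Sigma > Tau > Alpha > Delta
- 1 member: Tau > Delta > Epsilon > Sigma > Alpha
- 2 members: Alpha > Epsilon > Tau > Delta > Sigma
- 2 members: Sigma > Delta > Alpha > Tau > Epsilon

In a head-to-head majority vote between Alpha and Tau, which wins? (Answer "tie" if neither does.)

Tau

Ballots ranking Alpha above Tau: 2 + 2 = 4.
Ballots ranking Tau above Alpha: 13 − 4 = 9.
Tau wins the head-to-head 9–4.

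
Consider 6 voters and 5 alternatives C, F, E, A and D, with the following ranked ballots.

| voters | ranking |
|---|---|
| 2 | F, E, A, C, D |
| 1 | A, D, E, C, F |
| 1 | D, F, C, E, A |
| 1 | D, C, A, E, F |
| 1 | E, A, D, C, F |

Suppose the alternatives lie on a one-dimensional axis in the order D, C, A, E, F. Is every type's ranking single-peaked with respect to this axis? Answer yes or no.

Axis positions: D=1, C=2, A=3, E=4, F=5.
Type 1 (peak F at position 5): ranking walks positions 5-4-3-2-1, expanding outward from the peak — single-peaked.
Type 2: ranking walks positions 3-1-4-2-5; D is ranked above C even though C lies between D and the peak A on the axis — preferences dip and rise again. Not single-peaked.
Type 3: ranking walks positions 1-5-2-4-3; F is ranked above C even though C lies between F and the peak D on the axis — preferences dip and rise again. Not single-peaked.
Type 4 (peak D at position 1): ranking walks positions 1-2-3-4-5, expanding outward from the peak — single-peaked.
Type 5: ranking walks positions 4-3-1-2-5; D is ranked above C even though C lies between D and the peak E on the axis — preferences dip and rise again. Not single-peaked.
Type 2 violates single-peakedness, so the profile is not single-peaked on this axis.

no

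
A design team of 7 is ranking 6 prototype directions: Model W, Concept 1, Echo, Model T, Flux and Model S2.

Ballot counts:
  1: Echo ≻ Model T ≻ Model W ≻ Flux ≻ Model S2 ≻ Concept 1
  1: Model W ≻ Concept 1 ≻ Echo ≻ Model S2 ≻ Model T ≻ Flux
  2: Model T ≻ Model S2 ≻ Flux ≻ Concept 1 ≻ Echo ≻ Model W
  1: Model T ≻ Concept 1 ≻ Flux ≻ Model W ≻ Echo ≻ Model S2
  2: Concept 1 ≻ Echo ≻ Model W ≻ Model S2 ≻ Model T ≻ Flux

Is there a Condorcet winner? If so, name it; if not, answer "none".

Check each pair by majority over 7 ballots:
Model W vs Concept 1: Concept 1 wins 5–2.
Model W–Echo: Echo 5–2.
Model W–Model T: Model T 4–3.
Model W vs Flux: Model W, 4–3.
Model W vs Model S2: Model W, 5–2.
Concept 1 vs Echo: Concept 1, 6–1.
Concept 1 vs Model T: Model T, 4–3.
Concept 1 vs Flux: Concept 1 wins 4–3.
Concept 1 vs Model S2: Concept 1, 4–3.
Echo–Model T: Echo 4–3.
Echo–Flux: Echo 4–3.
Echo vs Model S2: Echo wins 5–2.
Model T vs Flux: Model T wins 7–0.
Model T–Model S2: Model T 4–3.
Flux–Model S2: Model S2 5–2.
Every design loses at least once (Model W loses to Concept 1; Concept 1 loses to Model T; Echo loses to Concept 1; Model T loses to Echo; Flux loses to Model W; Model S2 loses to Model W). The majority relation contains the cycle Concept 1 beats Echo beats Model T beats Concept 1, so there is no Condorcet winner.

none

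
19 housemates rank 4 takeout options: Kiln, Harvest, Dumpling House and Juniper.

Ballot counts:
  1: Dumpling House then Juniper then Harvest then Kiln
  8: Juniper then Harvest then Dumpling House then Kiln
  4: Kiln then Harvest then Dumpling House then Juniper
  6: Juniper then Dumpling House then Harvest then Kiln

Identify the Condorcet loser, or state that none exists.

Kiln

Head-to-head results (19 friends):
Kiln vs Harvest: 4 to 15, Harvest.
Kiln vs Dumpling House: Dumpling House, 15–4.
Kiln vs Juniper: Kiln preferred on 4 ballots; Juniper wins 15–4.
Harvest vs Dumpling House: Harvest preferred on 8+4 = 12 ballots; Harvest wins 12–7.
Harvest vs Juniper: Juniper, 15–4.
Dumpling House vs Juniper: Juniper, 14–5.
Kiln loses to every other restaurant — it is the Condorcet loser.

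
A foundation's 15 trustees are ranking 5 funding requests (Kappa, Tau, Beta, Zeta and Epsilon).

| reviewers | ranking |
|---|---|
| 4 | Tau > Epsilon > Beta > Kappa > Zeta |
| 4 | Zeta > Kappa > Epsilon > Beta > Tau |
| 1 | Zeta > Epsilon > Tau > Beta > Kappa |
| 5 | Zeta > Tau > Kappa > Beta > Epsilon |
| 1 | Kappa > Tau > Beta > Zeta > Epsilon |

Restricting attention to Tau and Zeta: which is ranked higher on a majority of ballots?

Ballots ranking Tau above Zeta: 4 + 1 = 5.
Ballots ranking Zeta above Tau: 15 − 5 = 10.
Zeta wins the head-to-head 10–5.

Zeta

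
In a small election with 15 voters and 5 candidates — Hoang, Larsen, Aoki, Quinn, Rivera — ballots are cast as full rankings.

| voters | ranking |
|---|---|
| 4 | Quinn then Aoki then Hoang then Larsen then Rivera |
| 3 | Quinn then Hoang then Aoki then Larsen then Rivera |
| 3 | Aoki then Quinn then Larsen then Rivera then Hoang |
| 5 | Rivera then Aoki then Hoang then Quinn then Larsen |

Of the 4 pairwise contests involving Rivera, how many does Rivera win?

Rivera against each rival (15 voters):
Rivera–Hoang: Rivera 8–7.
Rivera vs Larsen: Larsen, 10–5.
Rivera vs Aoki: 5 for Rivera, 10 for Aoki — Aoki by 10–5.
Rivera vs Quinn: 5 to 10, Quinn.
Rivera beats Hoang; loses to Larsen, Aoki, Quinn — 1 pairwise win.

1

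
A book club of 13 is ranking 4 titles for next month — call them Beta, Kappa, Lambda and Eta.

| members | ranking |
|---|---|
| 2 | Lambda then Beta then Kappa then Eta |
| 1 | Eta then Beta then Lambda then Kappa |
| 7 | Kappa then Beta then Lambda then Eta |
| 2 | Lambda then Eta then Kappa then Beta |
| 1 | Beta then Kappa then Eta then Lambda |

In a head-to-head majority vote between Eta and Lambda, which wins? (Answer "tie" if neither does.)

Lambda

Ballots ranking Eta above Lambda: 1 + 1 = 2.
Ballots ranking Lambda above Eta: 13 − 2 = 11.
Lambda wins the head-to-head 11–2.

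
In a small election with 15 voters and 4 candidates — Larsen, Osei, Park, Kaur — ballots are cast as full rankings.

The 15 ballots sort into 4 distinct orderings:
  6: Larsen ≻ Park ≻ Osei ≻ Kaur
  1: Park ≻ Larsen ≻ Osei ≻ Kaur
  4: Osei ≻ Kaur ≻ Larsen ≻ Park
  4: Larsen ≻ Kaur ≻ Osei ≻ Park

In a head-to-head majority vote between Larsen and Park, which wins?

Ballots ranking Larsen above Park: 6 + 4 + 4 = 14.
Ballots ranking Park above Larsen: 15 − 14 = 1.
Larsen wins the head-to-head 14–1.

Larsen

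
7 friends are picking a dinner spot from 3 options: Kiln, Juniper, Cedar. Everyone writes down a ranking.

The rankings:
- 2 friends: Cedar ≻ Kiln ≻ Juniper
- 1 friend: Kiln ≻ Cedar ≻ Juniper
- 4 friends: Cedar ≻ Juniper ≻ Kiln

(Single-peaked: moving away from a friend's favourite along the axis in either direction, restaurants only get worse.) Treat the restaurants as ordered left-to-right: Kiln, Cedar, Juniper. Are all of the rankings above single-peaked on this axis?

Axis positions: Kiln=1, Cedar=2, Juniper=3.
Bloc 1 (peak Cedar at position 2): ranking walks positions 2-1-3, expanding outward from the peak — single-peaked.
Bloc 2 (peak Kiln at position 1): ranking walks positions 1-2-3, expanding outward from the peak — single-peaked.
Bloc 3 (peak Cedar at position 2): ranking walks positions 2-3-1, expanding outward from the peak — single-peaked.
Every ranking is single-peaked on this axis.

yes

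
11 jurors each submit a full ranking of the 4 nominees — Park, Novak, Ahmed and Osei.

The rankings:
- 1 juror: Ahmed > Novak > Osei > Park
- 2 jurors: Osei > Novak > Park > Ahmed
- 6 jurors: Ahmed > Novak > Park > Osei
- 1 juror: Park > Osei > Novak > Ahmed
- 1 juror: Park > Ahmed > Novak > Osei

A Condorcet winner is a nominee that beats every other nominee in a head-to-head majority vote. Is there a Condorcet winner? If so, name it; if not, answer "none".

Check each pair by majority over 11 ballots:
Park–Novak: Novak 9–2.
Park vs Ahmed: Ahmed wins 7–4.
Park vs Osei: Park, 8–3.
Novak vs Ahmed: Ahmed, 8–3.
Novak–Osei: Novak 8–3.
Ahmed vs Osei: Ahmed, 8–3.
Ahmed beats each of Park, Novak, Osei — Ahmed is the Condorcet winner.

Ahmed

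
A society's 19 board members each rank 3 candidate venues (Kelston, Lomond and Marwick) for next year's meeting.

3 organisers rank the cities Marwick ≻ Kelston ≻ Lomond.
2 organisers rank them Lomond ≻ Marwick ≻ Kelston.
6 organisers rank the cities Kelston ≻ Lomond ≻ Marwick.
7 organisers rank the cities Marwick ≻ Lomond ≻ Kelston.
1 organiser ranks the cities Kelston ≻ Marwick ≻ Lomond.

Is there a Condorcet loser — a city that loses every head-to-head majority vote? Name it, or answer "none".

Lomond

Head-to-head results (19 organisers):
Kelston vs Lomond: 3+6+1 = 10 for Kelston, 9 for Lomond — Kelston by 10–9.
Kelston vs Marwick: Marwick wins 12–7.
Lomond vs Marwick: 8 to 11, Marwick.
Only Lomond has no wins; Lomond is the Condorcet loser.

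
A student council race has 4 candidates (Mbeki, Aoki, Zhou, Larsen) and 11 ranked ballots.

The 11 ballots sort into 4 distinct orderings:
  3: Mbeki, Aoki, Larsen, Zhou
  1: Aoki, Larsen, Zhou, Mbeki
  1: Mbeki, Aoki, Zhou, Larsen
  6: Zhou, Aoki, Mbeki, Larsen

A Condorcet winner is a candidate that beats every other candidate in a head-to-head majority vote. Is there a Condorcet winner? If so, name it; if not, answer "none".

Zhou

Check each pair by majority over 11 ballots:
Mbeki vs Aoki: Mbeki is ranked higher on 3+1 = 4 ballots, Aoki on 7. Aoki wins 7–4.
Mbeki vs Zhou: Mbeki preferred on 3+1 = 4 ballots; Zhou wins 7–4.
Mbeki vs Larsen: Mbeki, 10–1.
Aoki vs Zhou: Zhou wins 6–5.
Aoki vs Larsen: Aoki wins 11–0.
Zhou–Larsen: Zhou 7–4.
Zhou beats each of Mbeki, Aoki, Larsen — Zhou is the Condorcet winner.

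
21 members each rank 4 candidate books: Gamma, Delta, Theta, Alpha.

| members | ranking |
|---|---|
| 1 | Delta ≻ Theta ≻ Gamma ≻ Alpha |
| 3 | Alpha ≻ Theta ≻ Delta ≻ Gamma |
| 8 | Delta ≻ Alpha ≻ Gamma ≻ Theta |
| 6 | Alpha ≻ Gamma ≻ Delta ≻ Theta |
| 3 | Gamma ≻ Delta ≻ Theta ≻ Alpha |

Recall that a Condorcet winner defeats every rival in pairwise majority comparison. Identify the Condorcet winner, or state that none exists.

Delta

Head-to-head results (21 members):
Gamma vs Delta: Delta, 12–9.
Gamma vs Theta: Gamma wins 17–4.
Gamma–Alpha: Alpha 17–4.
Delta vs Theta: Delta, 18–3.
Delta vs Alpha: Delta wins 12–9.
Theta vs Alpha: Alpha, 17–4.
Delta defeats every rival head-to-head and is the Condorcet winner.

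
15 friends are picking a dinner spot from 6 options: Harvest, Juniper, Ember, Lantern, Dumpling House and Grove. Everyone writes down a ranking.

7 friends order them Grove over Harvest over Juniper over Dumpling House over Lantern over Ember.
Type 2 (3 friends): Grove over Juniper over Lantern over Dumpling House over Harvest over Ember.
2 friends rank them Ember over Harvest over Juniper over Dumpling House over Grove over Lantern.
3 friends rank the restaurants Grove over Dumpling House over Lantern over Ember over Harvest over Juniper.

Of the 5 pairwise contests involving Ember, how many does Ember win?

0

Ember against each rival (15 friends):
Ember vs Harvest: Harvest, 10–5.
Ember vs Juniper: 5 to 10, Juniper.
Ember vs Lantern: Lantern, 13–2.
Ember–Dumpling House: Dumpling House 13–2.
Ember vs Grove: Grove wins 13–2.
Ember beats no one; loses to Harvest, Juniper, Lantern, Dumpling House, Grove — 0 pairwise wins.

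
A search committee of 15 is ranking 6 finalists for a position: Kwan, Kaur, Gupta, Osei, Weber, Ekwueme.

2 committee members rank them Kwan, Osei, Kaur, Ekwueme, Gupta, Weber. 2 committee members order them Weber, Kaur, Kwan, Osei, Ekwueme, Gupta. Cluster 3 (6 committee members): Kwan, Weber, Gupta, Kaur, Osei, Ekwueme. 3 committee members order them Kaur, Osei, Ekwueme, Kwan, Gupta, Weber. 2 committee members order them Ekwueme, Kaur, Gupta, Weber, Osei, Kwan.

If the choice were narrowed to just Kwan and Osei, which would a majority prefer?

Kwan

Ballots ranking Kwan above Osei: 2 + 2 + 6 = 10.
Ballots ranking Osei above Kwan: 15 − 10 = 5.
Kwan wins the head-to-head 10–5.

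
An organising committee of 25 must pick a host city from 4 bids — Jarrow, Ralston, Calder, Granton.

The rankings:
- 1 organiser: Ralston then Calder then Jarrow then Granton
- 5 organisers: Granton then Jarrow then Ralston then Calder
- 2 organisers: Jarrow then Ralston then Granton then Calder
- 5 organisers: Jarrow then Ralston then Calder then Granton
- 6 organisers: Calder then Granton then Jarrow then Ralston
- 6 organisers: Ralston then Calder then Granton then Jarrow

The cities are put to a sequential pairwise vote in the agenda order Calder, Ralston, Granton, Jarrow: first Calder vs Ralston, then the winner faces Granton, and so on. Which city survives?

Round 1: Calder vs Ralston — 6–19, Ralston advances.
Round 2: Ralston vs Granton — 14–11, Ralston advances.
Round 3: Ralston vs Jarrow — 7–18, Jarrow advances.
Jarrow survives the agenda.

Jarrow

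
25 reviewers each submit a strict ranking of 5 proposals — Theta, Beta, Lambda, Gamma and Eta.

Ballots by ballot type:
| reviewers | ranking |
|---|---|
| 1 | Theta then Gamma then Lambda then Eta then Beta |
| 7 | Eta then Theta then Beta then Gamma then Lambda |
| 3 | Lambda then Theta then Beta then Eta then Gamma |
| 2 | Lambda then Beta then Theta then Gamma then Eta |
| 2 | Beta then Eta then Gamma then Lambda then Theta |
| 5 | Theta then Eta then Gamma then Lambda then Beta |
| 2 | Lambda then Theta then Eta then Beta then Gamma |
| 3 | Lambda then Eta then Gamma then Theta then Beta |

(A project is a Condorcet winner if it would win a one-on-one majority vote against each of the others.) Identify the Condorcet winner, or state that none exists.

Pairwise majorities:
Theta vs Beta: Theta, 21–4.
Theta vs Lambda: Theta, 13–12.
Theta–Gamma: Theta 20–5.
Theta vs Eta: Theta, 13–12.
Beta–Lambda: Lambda 16–9.
Beta vs Gamma: Beta wins 16–9.
Beta vs Eta: Eta wins 18–7.
Lambda vs Gamma: Gamma wins 15–10.
Lambda vs Eta: Eta, 14–11.
Gamma vs Eta: Eta, 22–3.
Only Theta has no losses; Theta is the Condorcet winner.

Theta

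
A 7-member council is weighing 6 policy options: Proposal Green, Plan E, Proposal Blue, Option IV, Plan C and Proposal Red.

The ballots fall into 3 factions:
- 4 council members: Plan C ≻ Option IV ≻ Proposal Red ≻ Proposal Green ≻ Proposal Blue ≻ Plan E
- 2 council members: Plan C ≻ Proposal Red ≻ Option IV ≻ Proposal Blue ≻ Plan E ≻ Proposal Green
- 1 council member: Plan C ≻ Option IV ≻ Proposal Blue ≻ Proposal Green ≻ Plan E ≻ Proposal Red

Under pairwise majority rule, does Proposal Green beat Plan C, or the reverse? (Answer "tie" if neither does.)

Plan C

No ballot ranks Proposal Green above Plan C: 0.
Ballots ranking Plan C above Proposal Green: 7 − 0 = 7.
Plan C wins the head-to-head 7–0.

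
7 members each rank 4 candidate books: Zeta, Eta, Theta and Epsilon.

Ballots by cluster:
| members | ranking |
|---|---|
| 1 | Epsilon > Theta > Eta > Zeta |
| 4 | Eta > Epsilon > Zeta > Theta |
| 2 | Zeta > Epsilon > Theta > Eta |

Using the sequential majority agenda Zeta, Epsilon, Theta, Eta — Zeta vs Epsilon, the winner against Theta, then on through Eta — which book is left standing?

Round 1: Zeta vs Epsilon — 2–5, Epsilon advances.
Round 2: Epsilon vs Theta — 7–0, Epsilon advances.
Round 3: Epsilon vs Eta — 3–4, Eta advances.
The agenda winner is Eta.

Eta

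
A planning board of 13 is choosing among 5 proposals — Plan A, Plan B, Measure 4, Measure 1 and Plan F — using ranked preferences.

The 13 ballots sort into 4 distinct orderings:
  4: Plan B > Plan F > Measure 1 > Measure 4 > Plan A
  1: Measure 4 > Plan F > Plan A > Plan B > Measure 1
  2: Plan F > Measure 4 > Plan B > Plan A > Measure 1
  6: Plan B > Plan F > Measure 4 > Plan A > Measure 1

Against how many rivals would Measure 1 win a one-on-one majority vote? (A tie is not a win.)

0

Measure 1 against each rival (13 council members):
Measure 1 vs Plan A: Plan A, 9–4.
Measure 1 vs Plan B: Measure 1 preferred on 0 ballots; Plan B wins 13–0.
Measure 1 vs Measure 4: Measure 4, 9–4.
Measure 1 vs Plan F: Plan F, 13–0.
Measure 1 beats no one; loses to Plan A, Plan B, Measure 4, Plan F — 0 pairwise wins.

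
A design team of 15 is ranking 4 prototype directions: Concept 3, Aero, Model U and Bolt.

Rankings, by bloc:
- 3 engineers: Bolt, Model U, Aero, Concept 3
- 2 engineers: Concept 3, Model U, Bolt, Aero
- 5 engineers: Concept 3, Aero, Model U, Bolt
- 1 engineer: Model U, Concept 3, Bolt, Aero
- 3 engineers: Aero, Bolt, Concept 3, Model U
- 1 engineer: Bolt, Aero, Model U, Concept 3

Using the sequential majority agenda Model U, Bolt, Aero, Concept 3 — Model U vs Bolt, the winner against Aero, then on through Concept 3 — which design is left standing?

Round 1: Model U vs Bolt — 8–7, Model U advances.
Round 2: Model U vs Aero — 6–9, Aero advances.
Round 3: Aero vs Concept 3 — 7–8, Concept 3 advances.
The agenda winner is Concept 3.

Concept 3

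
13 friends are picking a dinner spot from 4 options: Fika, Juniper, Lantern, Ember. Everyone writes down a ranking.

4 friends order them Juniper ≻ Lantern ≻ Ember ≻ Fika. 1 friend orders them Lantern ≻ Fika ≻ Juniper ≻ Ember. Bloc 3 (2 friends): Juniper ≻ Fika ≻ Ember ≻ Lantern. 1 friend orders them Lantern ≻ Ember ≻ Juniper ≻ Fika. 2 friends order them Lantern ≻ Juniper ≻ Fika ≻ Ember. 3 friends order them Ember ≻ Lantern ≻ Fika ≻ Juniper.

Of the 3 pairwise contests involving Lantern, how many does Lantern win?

Lantern against each rival (13 friends):
Lantern vs Fika: Lantern, 11–2.
Lantern vs Juniper: Lantern, 7–6.
Lantern–Ember: Lantern 8–5.
Lantern beats Fika, Juniper, Ember — 3 pairwise wins.

3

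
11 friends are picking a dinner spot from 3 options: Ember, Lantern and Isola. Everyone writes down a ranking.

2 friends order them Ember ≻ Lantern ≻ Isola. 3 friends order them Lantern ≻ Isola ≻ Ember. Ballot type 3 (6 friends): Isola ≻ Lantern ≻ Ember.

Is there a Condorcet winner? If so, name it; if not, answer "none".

Isola

Check each pair by majority over 11 ballots:
Ember vs Lantern: Ember is ranked higher on 2 ballots, Lantern on 9. Lantern wins 9–2.
Ember vs Isola: 2 to 9, Isola.
Lantern vs Isola: Lantern is ranked higher on 2+3 = 5 ballots, Isola on 6. Isola wins 6–5.
Isola beats each of Ember, Lantern — Isola is the Condorcet winner.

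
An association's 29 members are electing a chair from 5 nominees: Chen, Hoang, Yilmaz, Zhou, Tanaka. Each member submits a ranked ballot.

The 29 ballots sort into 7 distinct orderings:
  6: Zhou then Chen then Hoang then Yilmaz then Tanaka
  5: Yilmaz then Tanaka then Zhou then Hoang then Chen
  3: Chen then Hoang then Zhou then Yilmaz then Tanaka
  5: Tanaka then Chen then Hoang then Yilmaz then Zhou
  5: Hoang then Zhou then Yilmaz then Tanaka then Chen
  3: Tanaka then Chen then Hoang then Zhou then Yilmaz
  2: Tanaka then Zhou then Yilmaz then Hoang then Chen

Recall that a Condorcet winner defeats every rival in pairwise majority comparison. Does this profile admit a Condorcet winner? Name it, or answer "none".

none

Check each pair by majority over 29 ballots:
Chen vs Hoang: Chen preferred on 6+3+5+3 = 17 ballots; Chen wins 17–12.
Chen vs Yilmaz: Chen preferred on 6+3+5+3 = 17 ballots; Chen wins 17–12.
Chen vs Zhou: 11 to 18, Zhou.
Chen vs Tanaka: 6+3 = 9 for Chen, 20 for Tanaka — Tanaka by 20–9.
Hoang vs Yilmaz: 6+3+5+5+3 = 22 for Hoang, 7 for Yilmaz — Hoang by 22–7.
Hoang vs Zhou: 16 to 13, Hoang.
Hoang vs Tanaka: Hoang is ranked higher on 6+3+5 = 14 ballots, Tanaka on 15. Tanaka wins 15–14.
Yilmaz vs Zhou: 10 to 19, Zhou.
Yilmaz vs Tanaka: Yilmaz preferred on 6+5+3+5 = 19 ballots; Yilmaz wins 19–10.
Zhou vs Tanaka: Zhou is ranked higher on 6+3+5 = 14 ballots, Tanaka on 15. Tanaka wins 15–14.
No candidate is unbeaten: Chen loses to Zhou; Hoang loses to Chen; Yilmaz loses to Chen; Zhou loses to Hoang; Tanaka loses to Yilmaz. In particular Chen → Hoang → Zhou → Chen is a majority cycle — no Condorcet winner exists.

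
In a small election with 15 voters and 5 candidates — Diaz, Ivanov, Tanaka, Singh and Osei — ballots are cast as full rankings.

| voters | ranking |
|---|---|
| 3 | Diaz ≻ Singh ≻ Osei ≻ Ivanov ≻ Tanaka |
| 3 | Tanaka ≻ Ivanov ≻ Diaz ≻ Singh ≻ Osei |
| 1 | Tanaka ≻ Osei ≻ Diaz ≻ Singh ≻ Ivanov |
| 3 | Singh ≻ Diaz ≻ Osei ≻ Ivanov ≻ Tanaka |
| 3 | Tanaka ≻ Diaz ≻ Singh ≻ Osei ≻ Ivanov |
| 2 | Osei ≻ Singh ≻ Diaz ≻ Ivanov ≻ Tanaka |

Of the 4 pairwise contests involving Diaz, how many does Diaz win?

4

Diaz against each rival (15 voters):
Diaz vs Ivanov: Diaz, 12–3.
Diaz vs Tanaka: Diaz wins 8–7.
Diaz vs Singh: Diaz wins 10–5.
Diaz vs Osei: Diaz wins 12–3.
Diaz beats Ivanov, Tanaka, Singh, Osei — 4 pairwise wins.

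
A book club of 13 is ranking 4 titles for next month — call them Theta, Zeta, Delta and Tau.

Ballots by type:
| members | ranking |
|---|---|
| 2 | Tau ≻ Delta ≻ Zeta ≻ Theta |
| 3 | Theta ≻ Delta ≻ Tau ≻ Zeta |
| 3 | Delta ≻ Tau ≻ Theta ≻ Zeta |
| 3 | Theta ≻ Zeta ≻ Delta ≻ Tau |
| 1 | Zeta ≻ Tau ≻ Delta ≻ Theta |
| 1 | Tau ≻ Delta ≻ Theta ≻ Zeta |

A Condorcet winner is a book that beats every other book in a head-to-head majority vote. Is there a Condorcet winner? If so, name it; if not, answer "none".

Delta

Head-to-head results (13 members):
Theta vs Zeta: 3+3+3+1 = 10 for Theta, 3 for Zeta — Theta by 10–3.
Theta vs Delta: 3+3 = 6 for Theta, 7 for Delta — Delta by 7–6.
Theta vs Tau: 6 to 7, Tau.
Zeta vs Delta: Zeta is ranked higher on 3+1 = 4 ballots, Delta on 9. Delta wins 9–4.
Zeta vs Tau: 3+1 = 4 for Zeta, 9 for Tau — Tau by 9–4.
Delta vs Tau: 3+3+3 = 9 for Delta, 4 for Tau — Delta by 9–4.
Delta defeats every rival head-to-head and is the Condorcet winner.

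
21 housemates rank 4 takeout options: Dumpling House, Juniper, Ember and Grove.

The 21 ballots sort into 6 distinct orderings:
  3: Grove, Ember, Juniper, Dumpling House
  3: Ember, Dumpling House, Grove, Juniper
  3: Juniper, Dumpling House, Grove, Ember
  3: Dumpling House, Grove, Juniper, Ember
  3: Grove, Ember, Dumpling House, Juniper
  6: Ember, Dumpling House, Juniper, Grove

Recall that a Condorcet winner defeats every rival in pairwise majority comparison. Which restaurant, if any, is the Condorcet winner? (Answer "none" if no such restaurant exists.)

none

Head-to-head results (21 friends):
Dumpling House vs Juniper: Dumpling House is ranked higher on 3+3+3+6 = 15 ballots, Juniper on 6. Dumpling House wins 15–6.
Dumpling House vs Ember: Dumpling House preferred on 3+3 = 6 ballots; Ember wins 15–6.
Dumpling House vs Grove: 3+3+3+6 = 15 for Dumpling House, 6 for Grove — Dumpling House by 15–6.
Juniper vs Ember: 6 to 15, Ember.
Juniper vs Grove: Grove, 12–9.
Ember vs Grove: 9 to 12, Grove.
Each restaurant drops at least one matchup (Dumpling House loses to Ember; Juniper loses to Dumpling House; Ember loses to Grove; Grove loses to Dumpling House); the cycle Dumpling House → Grove → Ember → Dumpling House rules out a Condorcet winner.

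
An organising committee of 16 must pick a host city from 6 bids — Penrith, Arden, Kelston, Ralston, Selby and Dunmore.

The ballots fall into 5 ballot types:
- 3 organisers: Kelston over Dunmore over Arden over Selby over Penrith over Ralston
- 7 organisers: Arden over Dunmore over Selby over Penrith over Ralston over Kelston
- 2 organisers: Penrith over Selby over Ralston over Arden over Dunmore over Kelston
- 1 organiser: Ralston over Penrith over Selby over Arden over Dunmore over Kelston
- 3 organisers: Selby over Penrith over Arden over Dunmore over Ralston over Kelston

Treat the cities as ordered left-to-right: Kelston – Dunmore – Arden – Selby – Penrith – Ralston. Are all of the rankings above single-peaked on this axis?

Axis positions: Kelston=1, Dunmore=2, Arden=3, Selby=4, Penrith=5, Ralston=6.
Ballot type 1 (peak Kelston at position 1): ranking walks positions 1-2-3-4-5-6, expanding outward from the peak — single-peaked.
Ballot type 2 (peak Arden at position 3): ranking walks positions 3-2-4-5-6-1, expanding outward from the peak — single-peaked.
Ballot type 3 (peak Penrith at position 5): ranking walks positions 5-4-6-3-2-1, expanding outward from the peak — single-peaked.
Ballot type 4 (peak Ralston at position 6): ranking walks positions 6-5-4-3-2-1, expanding outward from the peak — single-peaked.
Ballot type 5 (peak Selby at position 4): ranking walks positions 4-5-3-2-6-1, expanding outward from the peak — single-peaked.
Every ranking is single-peaked on this axis.

yes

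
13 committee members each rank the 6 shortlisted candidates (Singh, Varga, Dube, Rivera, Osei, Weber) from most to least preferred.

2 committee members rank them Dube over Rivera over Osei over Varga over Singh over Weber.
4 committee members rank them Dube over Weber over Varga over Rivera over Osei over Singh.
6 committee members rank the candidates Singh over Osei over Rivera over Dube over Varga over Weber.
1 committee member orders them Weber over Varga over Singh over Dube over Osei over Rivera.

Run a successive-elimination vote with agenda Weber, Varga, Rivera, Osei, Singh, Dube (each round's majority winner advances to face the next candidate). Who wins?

Singh

Round 1: Weber vs Varga — 5–8, Varga advances.
Round 2: Varga vs Rivera — 5–8, Rivera advances.
Round 3: Rivera vs Osei — 6–7, Osei advances.
Round 4: Osei vs Singh — 6–7, Singh advances.
Round 5: Singh vs Dube — 7–6, Singh advances.
Singh survives the agenda.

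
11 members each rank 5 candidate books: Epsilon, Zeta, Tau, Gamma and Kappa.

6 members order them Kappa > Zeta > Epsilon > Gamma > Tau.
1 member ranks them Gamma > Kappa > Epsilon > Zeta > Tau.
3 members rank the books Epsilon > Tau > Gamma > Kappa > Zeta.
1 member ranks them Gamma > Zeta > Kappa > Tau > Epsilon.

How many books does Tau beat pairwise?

0

Tau against each rival (11 members):
Tau vs Epsilon: 1 for Tau, 10 for Epsilon — Epsilon by 10–1.
Tau–Zeta: Zeta 8–3.
Tau–Gamma: Gamma 8–3.
Tau–Kappa: Kappa 8–3.
Tau beats no one; loses to Epsilon, Zeta, Gamma, Kappa — 0 pairwise wins.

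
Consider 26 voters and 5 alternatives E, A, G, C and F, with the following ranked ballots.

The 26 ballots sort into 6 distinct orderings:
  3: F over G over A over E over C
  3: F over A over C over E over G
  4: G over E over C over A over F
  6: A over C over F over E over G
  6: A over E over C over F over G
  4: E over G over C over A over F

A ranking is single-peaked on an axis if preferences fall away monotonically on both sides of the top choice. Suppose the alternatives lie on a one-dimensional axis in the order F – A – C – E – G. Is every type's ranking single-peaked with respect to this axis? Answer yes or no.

no

Axis positions: F=1, A=2, C=3, E=4, G=5.
Type 1: ranking walks positions 1-5-2-4-3; G is ranked above A even though A lies between G and the peak F on the axis — preferences dip and rise again. Not single-peaked.
Type 2 (peak F at position 1): ranking walks positions 1-2-3-4-5, expanding outward from the peak — single-peaked.
Type 3 (peak G at position 5): ranking walks positions 5-4-3-2-1, expanding outward from the peak — single-peaked.
Type 4 (peak A at position 2): ranking walks positions 2-3-1-4-5, expanding outward from the peak — single-peaked.
Type 5: ranking walks positions 2-4-3-1-5; E is ranked above C even though C lies between E and the peak A on the axis — preferences dip and rise again. Not single-peaked.
Type 6 (peak E at position 4): ranking walks positions 4-5-3-2-1, expanding outward from the peak — single-peaked.
Type 1 violates single-peakedness, so the profile is not single-peaked on this axis.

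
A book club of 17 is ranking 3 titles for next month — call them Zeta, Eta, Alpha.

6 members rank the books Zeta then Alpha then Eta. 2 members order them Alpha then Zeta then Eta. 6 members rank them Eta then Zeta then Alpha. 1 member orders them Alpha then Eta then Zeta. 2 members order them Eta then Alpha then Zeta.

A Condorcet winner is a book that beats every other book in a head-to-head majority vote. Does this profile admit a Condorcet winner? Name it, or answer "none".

none

Head-to-head results (17 members):
Zeta–Eta: Eta 9–8.
Zeta vs Alpha: Zeta, 12–5.
Eta vs Alpha: Alpha wins 9–8.
Each book drops at least one matchup (Zeta loses to Eta; Eta loses to Alpha; Alpha loses to Zeta); the cycle Zeta → Alpha → Eta → Zeta rules out a Condorcet winner.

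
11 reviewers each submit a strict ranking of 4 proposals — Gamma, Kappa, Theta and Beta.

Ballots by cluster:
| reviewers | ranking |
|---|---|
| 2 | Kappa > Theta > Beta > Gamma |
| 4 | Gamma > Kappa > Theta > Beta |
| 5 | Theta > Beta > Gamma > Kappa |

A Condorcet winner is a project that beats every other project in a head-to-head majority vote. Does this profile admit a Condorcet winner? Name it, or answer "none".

none

Head-to-head results (11 reviewers):
Gamma vs Kappa: Gamma is ranked higher on 4+5 = 9 ballots, Kappa on 2. Gamma wins 9–2.
Gamma vs Theta: 4 to 7, Theta.
Gamma vs Beta: 4 to 7, Beta.
Kappa vs Theta: Kappa is ranked higher on 2+4 = 6 ballots, Theta on 5. Kappa wins 6–5.
Kappa vs Beta: 2+4 = 6 for Kappa, 5 for Beta — Kappa by 6–5.
Theta vs Beta: 11 to 0, Theta.
No project is unbeaten: Gamma loses to Theta; Kappa loses to Gamma; Theta loses to Kappa; Beta loses to Kappa. In particular Gamma beats Kappa beats Theta beats Gamma is a majority cycle — no Condorcet winner exists.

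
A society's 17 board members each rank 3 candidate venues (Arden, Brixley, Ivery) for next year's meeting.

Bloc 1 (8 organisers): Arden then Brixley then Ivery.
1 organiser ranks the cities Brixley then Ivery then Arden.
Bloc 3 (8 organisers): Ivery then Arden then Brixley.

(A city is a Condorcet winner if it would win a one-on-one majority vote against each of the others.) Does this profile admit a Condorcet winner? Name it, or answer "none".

Pairwise majorities:
Arden–Brixley: Arden 16–1.
Arden–Ivery: Ivery 9–8.
Brixley vs Ivery: 9 to 8, Brixley.
Every city loses at least once (Arden loses to Ivery; Brixley loses to Arden; Ivery loses to Brixley). The majority relation contains the cycle Arden → Brixley → Ivery → Arden, so there is no Condorcet winner.

none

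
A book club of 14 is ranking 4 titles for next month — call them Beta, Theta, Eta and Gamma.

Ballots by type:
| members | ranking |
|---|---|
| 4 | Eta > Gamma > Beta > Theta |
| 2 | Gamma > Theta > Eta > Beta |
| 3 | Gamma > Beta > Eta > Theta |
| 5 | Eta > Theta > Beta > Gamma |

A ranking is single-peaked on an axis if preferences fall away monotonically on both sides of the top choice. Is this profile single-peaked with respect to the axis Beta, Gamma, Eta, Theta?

no

Axis positions: Beta=1, Gamma=2, Eta=3, Theta=4.
Type 1 (peak Eta at position 3): ranking walks positions 3-2-1-4, expanding outward from the peak — single-peaked.
Type 2: ranking walks positions 2-4-3-1; Theta is ranked above Eta even though Eta lies between Theta and the peak Gamma on the axis — preferences dip and rise again. Not single-peaked.
Type 3 (peak Gamma at position 2): ranking walks positions 2-1-3-4, expanding outward from the peak — single-peaked.
Type 4: ranking walks positions 3-4-1-2; Beta is ranked above Gamma even though Gamma lies between Beta and the peak Eta on the axis — preferences dip and rise again. Not single-peaked.
Type 2 violates single-peakedness, so the profile is not single-peaked on this axis.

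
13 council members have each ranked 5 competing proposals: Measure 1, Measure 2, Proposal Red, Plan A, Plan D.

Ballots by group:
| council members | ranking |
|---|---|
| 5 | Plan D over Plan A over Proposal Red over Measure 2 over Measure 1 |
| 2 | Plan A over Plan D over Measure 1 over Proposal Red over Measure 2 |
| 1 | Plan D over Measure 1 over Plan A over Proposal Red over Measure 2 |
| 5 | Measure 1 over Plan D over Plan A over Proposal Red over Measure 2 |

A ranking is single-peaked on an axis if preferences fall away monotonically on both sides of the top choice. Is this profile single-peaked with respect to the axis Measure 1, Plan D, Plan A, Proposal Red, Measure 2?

yes

Axis positions: Measure 1=1, Plan D=2, Plan A=3, Proposal Red=4, Measure 2=5.
Group 1 (peak Plan D at position 2): ranking walks positions 2-3-4-5-1, expanding outward from the peak — single-peaked.
Group 2 (peak Plan A at position 3): ranking walks positions 3-2-1-4-5, expanding outward from the peak — single-peaked.
Group 3 (peak Plan D at position 2): ranking walks positions 2-1-3-4-5, expanding outward from the peak — single-peaked.
Group 4 (peak Measure 1 at position 1): ranking walks positions 1-2-3-4-5, expanding outward from the peak — single-peaked.
Every ranking is single-peaked on this axis.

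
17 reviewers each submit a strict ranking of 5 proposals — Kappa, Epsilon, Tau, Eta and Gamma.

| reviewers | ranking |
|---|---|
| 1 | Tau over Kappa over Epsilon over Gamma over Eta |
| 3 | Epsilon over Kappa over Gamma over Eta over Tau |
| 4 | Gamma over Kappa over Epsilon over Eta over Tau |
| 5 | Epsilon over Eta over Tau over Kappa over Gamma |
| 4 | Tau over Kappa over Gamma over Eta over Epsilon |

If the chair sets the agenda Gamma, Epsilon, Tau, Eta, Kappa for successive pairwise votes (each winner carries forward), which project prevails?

Kappa

Round 1: Gamma vs Epsilon — 8–9, Epsilon advances.
Round 2: Epsilon vs Tau — 12–5, Epsilon advances.
Round 3: Epsilon vs Eta — 13–4, Epsilon advances.
Round 4: Epsilon vs Kappa — 8–9, Kappa advances.
Kappa survives the agenda.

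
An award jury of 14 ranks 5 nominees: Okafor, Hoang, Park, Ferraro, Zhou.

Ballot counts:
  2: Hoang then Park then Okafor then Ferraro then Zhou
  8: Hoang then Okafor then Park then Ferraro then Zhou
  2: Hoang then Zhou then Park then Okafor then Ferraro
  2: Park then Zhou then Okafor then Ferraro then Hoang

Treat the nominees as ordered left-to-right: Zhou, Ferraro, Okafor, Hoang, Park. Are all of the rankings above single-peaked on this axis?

no

Axis positions: Zhou=1, Ferraro=2, Okafor=3, Hoang=4, Park=5.
Group 1 (peak Hoang at position 4): ranking walks positions 4-5-3-2-1, expanding outward from the peak — single-peaked.
Group 2 (peak Hoang at position 4): ranking walks positions 4-3-5-2-1, expanding outward from the peak — single-peaked.
Group 3: ranking walks positions 4-1-5-3-2; Zhou is ranked above Okafor even though Okafor lies between Zhou and the peak Hoang on the axis — preferences dip and rise again. Not single-peaked.
Group 4: ranking walks positions 5-1-3-2-4; Zhou is ranked above Hoang even though Hoang lies between Zhou and the peak Park on the axis — preferences dip and rise again. Not single-peaked.
Group 3 violates single-peakedness, so the profile is not single-peaked on this axis.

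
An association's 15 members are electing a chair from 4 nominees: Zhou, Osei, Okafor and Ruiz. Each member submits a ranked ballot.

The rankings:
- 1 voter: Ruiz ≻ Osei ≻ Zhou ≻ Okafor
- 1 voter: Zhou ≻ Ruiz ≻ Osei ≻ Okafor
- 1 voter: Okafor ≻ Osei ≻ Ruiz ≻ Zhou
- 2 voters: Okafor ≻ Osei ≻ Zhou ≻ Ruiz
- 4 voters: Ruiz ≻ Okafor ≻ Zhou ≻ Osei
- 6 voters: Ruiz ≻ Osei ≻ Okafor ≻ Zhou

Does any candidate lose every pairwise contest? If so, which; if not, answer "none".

Head-to-head results (15 voters):
Zhou vs Osei: 1+4 = 5 for Zhou, 10 for Osei — Osei by 10–5.
Zhou vs Okafor: 1+1 = 2 for Zhou, 13 for Okafor — Okafor by 13–2.
Zhou vs Ruiz: Zhou preferred on 1+2 = 3 ballots; Ruiz wins 12–3.
Osei vs Okafor: Osei is ranked higher on 1+1+6 = 8 ballots, Okafor on 7. Osei wins 8–7.
Osei–Ruiz: Ruiz 12–3.
Okafor vs Ruiz: Ruiz wins 12–3.
Zhou is beaten in every head-to-head and is the Condorcet loser.

Zhou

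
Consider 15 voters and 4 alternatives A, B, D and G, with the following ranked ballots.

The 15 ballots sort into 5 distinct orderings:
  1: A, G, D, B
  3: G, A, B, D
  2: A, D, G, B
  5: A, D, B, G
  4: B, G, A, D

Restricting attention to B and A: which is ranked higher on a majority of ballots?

Ballots ranking B above A: 4.
Ballots ranking A above B: 15 − 4 = 11.
A wins the head-to-head 11–4.

A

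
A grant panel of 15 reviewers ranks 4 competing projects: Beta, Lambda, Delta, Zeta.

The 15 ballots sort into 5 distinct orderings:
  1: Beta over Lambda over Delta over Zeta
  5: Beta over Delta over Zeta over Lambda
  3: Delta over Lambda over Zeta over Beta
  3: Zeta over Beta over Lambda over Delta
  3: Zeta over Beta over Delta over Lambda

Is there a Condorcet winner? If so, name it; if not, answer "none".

none

Check each pair by majority over 15 ballots:
Beta vs Lambda: Beta, 12–3.
Beta vs Delta: 12 to 3, Beta.
Beta vs Zeta: Beta is ranked higher on 1+5 = 6 ballots, Zeta on 9. Zeta wins 9–6.
Lambda vs Delta: Lambda preferred on 1+3 = 4 ballots; Delta wins 11–4.
Lambda vs Zeta: Lambda is ranked higher on 1+3 = 4 ballots, Zeta on 11. Zeta wins 11–4.
Delta vs Zeta: Delta, 9–6.
Each project drops at least one matchup (Beta loses to Zeta; Lambda loses to Beta; Delta loses to Beta; Zeta loses to Delta); the cycle Beta → Delta → Zeta → Beta rules out a Condorcet winner.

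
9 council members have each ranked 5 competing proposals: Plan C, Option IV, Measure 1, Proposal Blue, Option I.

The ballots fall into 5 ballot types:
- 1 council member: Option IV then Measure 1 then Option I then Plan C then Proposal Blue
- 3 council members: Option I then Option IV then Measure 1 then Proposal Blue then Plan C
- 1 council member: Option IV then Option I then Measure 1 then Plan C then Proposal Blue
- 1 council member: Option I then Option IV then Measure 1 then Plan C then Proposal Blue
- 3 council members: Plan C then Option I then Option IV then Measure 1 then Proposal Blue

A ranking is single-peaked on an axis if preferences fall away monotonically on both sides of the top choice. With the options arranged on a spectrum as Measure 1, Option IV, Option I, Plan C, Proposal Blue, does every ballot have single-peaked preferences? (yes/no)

Axis positions: Measure 1=1, Option IV=2, Option I=3, Plan C=4, Proposal Blue=5.
Ballot type 1 (peak Option IV at position 2): ranking walks positions 2-1-3-4-5, expanding outward from the peak — single-peaked.
Ballot type 2: ranking walks positions 3-2-1-5-4; Proposal Blue is ranked above Plan C even though Plan C lies between Proposal Blue and the peak Option I on the axis — preferences dip and rise again. Not single-peaked.
Ballot type 3 (peak Option IV at position 2): ranking walks positions 2-3-1-4-5, expanding outward from the peak — single-peaked.
Ballot type 4 (peak Option I at position 3): ranking walks positions 3-2-1-4-5, expanding outward from the peak — single-peaked.
Ballot type 5 (peak Plan C at position 4): ranking walks positions 4-3-2-1-5, expanding outward from the peak — single-peaked.
Ballot type 2 violates single-peakedness, so the profile is not single-peaked on this axis.

no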